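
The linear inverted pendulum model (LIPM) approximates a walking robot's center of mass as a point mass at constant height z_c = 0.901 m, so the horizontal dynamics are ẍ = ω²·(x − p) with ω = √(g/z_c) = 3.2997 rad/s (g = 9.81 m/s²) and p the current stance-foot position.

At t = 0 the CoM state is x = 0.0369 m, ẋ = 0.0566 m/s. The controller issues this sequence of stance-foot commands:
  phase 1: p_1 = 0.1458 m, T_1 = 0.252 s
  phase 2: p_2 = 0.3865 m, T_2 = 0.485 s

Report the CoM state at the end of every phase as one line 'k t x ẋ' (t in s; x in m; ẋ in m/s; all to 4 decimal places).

1 0.2520 0.0130 -0.2571
2 0.7370 -0.7617 -3.5918

phase 1: p=0.1458, T=0.252, ωT=0.831524, cosh=1.366101, sinh=0.930716; start (x,ẋ)=(0.036900, 0.056600) → end (x,ẋ)=(0.012996, -0.257120)
phase 2: p=0.3865, T=0.485, ωT=1.600354, cosh=2.578307, sinh=2.376482; start (x,ẋ)=(0.012996, -0.257120) → end (x,ẋ)=(-0.761688, -3.591830)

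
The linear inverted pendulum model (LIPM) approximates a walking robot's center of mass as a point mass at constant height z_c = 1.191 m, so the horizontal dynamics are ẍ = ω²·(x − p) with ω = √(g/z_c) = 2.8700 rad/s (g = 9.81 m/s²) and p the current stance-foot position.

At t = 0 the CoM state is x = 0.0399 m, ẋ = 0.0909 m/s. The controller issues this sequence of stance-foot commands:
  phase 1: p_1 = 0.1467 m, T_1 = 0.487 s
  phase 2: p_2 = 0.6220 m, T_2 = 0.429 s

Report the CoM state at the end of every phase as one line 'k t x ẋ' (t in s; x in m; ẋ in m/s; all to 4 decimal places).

1 0.4870 -0.0224 -0.3871
2 0.9160 -0.7870 -3.6170

phase 1: p=0.1467, T=0.487, ωT=1.397690, cosh=2.146505, sinh=1.899338; start (x,ẋ)=(0.039900, 0.090900) → end (x,ẋ)=(-0.022390, -0.387060)
phase 2: p=0.6220, T=0.429, ωT=1.231230, cosh=1.858687, sinh=1.566753; start (x,ẋ)=(-0.022390, -0.387060) → end (x,ẋ)=(-0.787018, -3.616977)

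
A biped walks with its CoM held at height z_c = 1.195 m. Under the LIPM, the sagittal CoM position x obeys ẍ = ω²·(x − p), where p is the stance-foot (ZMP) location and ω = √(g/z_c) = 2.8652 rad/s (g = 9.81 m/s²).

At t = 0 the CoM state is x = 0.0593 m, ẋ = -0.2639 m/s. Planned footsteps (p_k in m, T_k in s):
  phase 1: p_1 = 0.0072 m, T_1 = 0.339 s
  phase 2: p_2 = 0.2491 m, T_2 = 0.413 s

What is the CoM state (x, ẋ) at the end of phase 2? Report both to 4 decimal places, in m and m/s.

phase 1: p=0.0072, T=0.339, ωT=0.971303, cosh=1.509986, sinh=1.131397; start (x,ẋ)=(0.059300, -0.263900) → end (x,ẋ)=(-0.018337, -0.229594)
phase 2: p=0.2491, T=0.413, ωT=1.183328, cosh=1.785740, sinh=1.479482; start (x,ẋ)=(-0.018337, -0.229594) → end (x,ẋ)=(-0.347027, -1.543665)

x = -0.3470, ẋ = -1.5437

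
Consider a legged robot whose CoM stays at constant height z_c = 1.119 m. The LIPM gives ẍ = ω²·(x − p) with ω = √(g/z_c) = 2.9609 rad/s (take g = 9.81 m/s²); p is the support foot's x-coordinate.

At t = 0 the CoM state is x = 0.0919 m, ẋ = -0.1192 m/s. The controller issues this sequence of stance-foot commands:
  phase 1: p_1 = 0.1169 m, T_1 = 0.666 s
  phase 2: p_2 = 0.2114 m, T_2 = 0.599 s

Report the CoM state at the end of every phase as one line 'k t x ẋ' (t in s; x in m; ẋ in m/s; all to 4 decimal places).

1 0.6660 -0.1165 -0.6973
2 1.2650 -1.4561 -4.8908

phase 1: p=0.1169, T=0.666, ωT=1.971959, cosh=3.661962, sinh=3.522778; start (x,ẋ)=(0.091900, -0.119200) → end (x,ẋ)=(-0.116469, -0.697271)
phase 2: p=0.2114, T=0.599, ωT=1.773579, cosh=3.030814, sinh=2.861089; start (x,ẋ)=(-0.116469, -0.697271) → end (x,ẋ)=(-1.456077, -4.890809)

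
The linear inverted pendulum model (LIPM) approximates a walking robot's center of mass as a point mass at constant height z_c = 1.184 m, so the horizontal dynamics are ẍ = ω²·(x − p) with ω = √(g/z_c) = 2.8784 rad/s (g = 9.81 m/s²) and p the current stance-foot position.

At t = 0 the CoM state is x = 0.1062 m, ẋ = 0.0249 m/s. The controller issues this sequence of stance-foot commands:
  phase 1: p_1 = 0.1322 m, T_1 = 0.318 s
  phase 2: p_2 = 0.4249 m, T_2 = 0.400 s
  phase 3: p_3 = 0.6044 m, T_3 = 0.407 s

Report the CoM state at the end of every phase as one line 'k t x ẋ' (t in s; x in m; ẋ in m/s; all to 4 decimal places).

1 0.3180 0.1036 -0.0424
2 0.7180 -0.1549 -1.3899
3 1.1250 -1.4426 -5.6456

phase 1: p=0.1322, T=0.318, ωT=0.915331, cosh=1.448993, sinh=1.048609; start (x,ẋ)=(0.106200, 0.024900) → end (x,ẋ)=(0.103597, -0.042396)
phase 2: p=0.4249, T=0.400, ωT=1.151360, cosh=1.739349, sinh=1.423142; start (x,ẋ)=(0.103597, -0.042396) → end (x,ẋ)=(-0.154919, -1.389917)
phase 3: p=0.6044, T=0.407, ωT=1.171509, cosh=1.768378, sinh=1.458479; start (x,ẋ)=(-0.154919, -1.389917) → end (x,ẋ)=(-1.442632, -5.645587)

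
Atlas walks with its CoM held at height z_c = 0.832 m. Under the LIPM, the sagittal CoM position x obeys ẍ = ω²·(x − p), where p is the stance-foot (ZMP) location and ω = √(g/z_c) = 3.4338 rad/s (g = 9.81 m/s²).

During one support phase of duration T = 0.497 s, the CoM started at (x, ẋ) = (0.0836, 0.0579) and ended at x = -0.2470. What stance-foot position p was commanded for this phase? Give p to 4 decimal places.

p = 0.2870

ωT = 3.4338·0.497 = 1.706599; cosh(ωT) = 2.845835, sinh(ωT) = 2.664353
x(T) = p + (x₀−p)·cosh(ωT) + (ẋ₀/ω)·sinh(ωT) ⇒ p·(1 − cosh) = x(T) − x₀·cosh − (ẋ₀/ω)·sinh
numerator   = -0.2470 − (0.0836)·2.845835 − (0.0579/3.4338)·2.664353 = -0.529838
denominator = 1 − 2.845835 = -1.845835
p = -0.529838 / -1.845835 = 0.2870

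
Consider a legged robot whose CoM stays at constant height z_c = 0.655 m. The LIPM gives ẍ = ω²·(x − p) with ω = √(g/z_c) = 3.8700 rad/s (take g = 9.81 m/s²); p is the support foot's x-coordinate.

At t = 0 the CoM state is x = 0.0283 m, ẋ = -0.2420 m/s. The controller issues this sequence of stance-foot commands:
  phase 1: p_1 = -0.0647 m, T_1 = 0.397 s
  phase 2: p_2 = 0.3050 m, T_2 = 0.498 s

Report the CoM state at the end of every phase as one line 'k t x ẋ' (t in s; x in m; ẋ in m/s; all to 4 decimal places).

1 0.3970 0.0228 0.2093
2 0.8950 -0.5030 -2.9377

phase 1: p=-0.0647, T=0.397, ωT=1.536390, cosh=2.431469, sinh=2.216313; start (x,ẋ)=(0.028300, -0.242000) → end (x,ẋ)=(0.022835, 0.209258)
phase 2: p=0.3050, T=0.498, ωT=1.927260, cosh=3.508103, sinh=3.362556; start (x,ẋ)=(0.022835, 0.209258) → end (x,ẋ)=(-0.503043, -2.937736)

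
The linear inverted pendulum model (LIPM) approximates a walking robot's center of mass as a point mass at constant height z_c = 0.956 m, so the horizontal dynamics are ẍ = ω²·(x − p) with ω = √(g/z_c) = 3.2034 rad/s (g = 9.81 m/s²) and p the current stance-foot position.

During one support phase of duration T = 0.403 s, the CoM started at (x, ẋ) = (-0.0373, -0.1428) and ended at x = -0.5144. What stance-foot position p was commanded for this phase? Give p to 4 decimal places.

ωT = 3.2034·0.403 = 1.290970; cosh(ωT) = 1.955658, sinh(ωT) = 1.680654
x(T) = p + (x₀−p)·cosh(ωT) + (ẋ₀/ω)·sinh(ωT) ⇒ p·(1 − cosh) = x(T) − x₀·cosh − (ẋ₀/ω)·sinh
numerator   = -0.5144 − (-0.0373)·1.955658 − (-0.1428/3.2034)·1.680654 = -0.366534
denominator = 1 − 1.955658 = -0.955658
p = -0.366534 / -0.955658 = 0.3835

p = 0.3835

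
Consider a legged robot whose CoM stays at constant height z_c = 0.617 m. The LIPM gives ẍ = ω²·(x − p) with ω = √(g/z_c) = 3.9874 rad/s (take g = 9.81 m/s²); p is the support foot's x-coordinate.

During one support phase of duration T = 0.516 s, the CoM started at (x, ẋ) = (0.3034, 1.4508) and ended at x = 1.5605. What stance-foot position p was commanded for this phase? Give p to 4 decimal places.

p = 0.3516

ωT = 3.9874·0.516 = 2.057498; cosh(ωT) = 3.977070, sinh(ωT) = 3.849297
x(T) = p + (x₀−p)·cosh(ωT) + (ẋ₀/ω)·sinh(ωT) ⇒ p·(1 − cosh) = x(T) − x₀·cosh − (ẋ₀/ω)·sinh
numerator   = 1.5605 − (0.3034)·3.977070 − (1.4508/3.9874)·3.849297 = -1.046695
denominator = 1 − 3.977070 = -2.977070
p = -1.046695 / -2.977070 = 0.3516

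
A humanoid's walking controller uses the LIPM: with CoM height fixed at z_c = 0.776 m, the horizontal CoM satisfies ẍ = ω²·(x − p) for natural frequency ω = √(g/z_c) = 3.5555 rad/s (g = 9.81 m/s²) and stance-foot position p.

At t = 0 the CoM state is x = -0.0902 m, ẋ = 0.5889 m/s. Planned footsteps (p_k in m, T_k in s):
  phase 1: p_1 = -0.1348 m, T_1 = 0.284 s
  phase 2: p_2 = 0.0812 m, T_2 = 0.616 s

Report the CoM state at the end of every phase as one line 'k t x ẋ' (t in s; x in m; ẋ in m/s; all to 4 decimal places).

phase 1: p=-0.1348, T=0.284, ωT=1.009762, cosh=1.554627, sinh=1.190321; start (x,ẋ)=(-0.090200, 0.588900) → end (x,ẋ)=(0.131690, 1.104275)
phase 2: p=0.0812, T=0.616, ωT=2.190188, cosh=4.524394, sinh=4.412499; start (x,ẋ)=(0.131690, 1.104275) → end (x,ẋ)=(1.680081, 5.788297)

1 0.2840 0.1317 1.1043
2 0.9000 1.6801 5.7883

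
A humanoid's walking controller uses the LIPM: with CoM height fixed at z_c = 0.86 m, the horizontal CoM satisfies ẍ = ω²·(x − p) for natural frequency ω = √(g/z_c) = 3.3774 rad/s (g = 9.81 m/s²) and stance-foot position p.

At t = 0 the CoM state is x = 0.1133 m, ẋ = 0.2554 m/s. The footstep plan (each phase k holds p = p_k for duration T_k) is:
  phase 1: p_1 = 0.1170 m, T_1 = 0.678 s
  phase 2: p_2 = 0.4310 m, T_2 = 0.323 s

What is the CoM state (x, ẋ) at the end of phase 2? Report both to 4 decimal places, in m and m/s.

x = 0.9665, ẋ = 2.1740

phase 1: p=0.1170, T=0.678, ωT=2.289877, cosh=4.987502, sinh=4.886223; start (x,ẋ)=(0.113300, 0.255400) → end (x,ẋ)=(0.468044, 1.212748)
phase 2: p=0.4310, T=0.323, ωT=1.090900, cosh=1.656433, sinh=1.320519; start (x,ẋ)=(0.468044, 1.212748) → end (x,ẋ)=(0.966529, 2.174049)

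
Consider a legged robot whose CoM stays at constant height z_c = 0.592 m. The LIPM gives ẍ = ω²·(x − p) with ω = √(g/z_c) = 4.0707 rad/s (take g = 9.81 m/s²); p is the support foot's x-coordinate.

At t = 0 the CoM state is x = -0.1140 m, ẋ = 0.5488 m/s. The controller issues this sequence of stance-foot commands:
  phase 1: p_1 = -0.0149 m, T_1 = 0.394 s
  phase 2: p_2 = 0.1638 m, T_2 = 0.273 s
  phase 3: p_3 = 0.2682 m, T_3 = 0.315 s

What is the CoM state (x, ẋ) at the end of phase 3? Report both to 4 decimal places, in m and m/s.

x = 0.0492, ẋ = -0.6898

phase 1: p=-0.0149, T=0.394, ωT=1.603856, cosh=2.586643, sinh=2.385524; start (x,ẋ)=(-0.114000, 0.548800) → end (x,ẋ)=(0.050373, 0.457214)
phase 2: p=0.1638, T=0.273, ωT=1.111301, cosh=1.683720, sinh=1.354589; start (x,ẋ)=(0.050373, 0.457214) → end (x,ẋ)=(0.124966, 0.144370)
phase 3: p=0.2682, T=0.315, ωT=1.282271, cosh=1.941111, sinh=1.663704; start (x,ẋ)=(0.124966, 0.144370) → end (x,ẋ)=(0.049172, -0.689804)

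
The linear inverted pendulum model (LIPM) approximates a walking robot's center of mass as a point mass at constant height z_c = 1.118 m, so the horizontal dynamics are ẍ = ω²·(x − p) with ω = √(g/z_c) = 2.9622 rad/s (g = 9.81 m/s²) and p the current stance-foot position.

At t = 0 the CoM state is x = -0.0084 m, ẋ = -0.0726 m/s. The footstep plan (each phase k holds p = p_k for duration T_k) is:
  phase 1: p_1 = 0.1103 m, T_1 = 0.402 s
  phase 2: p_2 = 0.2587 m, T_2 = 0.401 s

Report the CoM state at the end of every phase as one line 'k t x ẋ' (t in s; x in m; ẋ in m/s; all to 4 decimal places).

phase 1: p=0.1103, T=0.402, ωT=1.190804, cosh=1.796852, sinh=1.492875; start (x,ẋ)=(-0.008400, -0.072600) → end (x,ẋ)=(-0.139575, -0.655366)
phase 2: p=0.2587, T=0.401, ωT=1.187842, cosh=1.792437, sinh=1.487559; start (x,ẋ)=(-0.139575, -0.655366) → end (x,ẋ)=(-0.784295, -2.929679)

1 0.4020 -0.1396 -0.6554
2 0.8030 -0.7843 -2.9297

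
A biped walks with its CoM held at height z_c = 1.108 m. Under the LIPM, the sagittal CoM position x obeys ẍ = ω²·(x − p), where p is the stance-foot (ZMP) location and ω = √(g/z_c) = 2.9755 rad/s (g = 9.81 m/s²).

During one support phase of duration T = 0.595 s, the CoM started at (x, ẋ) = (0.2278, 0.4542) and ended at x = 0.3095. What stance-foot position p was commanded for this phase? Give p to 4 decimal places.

p = 0.4027

ωT = 2.9755·0.595 = 1.770422; cosh(ωT) = 3.021798, sinh(ωT) = 2.851537
x(T) = p + (x₀−p)·cosh(ωT) + (ẋ₀/ω)·sinh(ωT) ⇒ p·(1 − cosh) = x(T) − x₀·cosh − (ẋ₀/ω)·sinh
numerator   = 0.3095 − (0.2278)·3.021798 − (0.4542/2.9755)·2.851537 = -0.814143
denominator = 1 − 3.021798 = -2.021798
p = -0.814143 / -2.021798 = 0.4027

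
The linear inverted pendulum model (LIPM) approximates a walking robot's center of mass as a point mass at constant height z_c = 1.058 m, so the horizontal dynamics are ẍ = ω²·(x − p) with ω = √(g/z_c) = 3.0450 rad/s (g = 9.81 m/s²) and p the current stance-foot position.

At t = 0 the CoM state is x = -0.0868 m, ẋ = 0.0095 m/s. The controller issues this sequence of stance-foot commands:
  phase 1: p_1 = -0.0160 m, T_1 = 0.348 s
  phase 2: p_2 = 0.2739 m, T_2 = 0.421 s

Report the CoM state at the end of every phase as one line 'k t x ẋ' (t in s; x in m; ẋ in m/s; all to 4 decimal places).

1 0.3480 -0.1265 -0.2583
2 0.7690 -0.6441 -2.5287

phase 1: p=-0.0160, T=0.348, ωT=1.059660, cosh=1.615982, sinh=1.269408; start (x,ẋ)=(-0.086800, 0.009500) → end (x,ẋ)=(-0.126451, -0.258315)
phase 2: p=0.2739, T=0.421, ωT=1.281945, cosh=1.940570, sinh=1.663072; start (x,ẋ)=(-0.126451, -0.258315) → end (x,ẋ)=(-0.644092, -2.528678)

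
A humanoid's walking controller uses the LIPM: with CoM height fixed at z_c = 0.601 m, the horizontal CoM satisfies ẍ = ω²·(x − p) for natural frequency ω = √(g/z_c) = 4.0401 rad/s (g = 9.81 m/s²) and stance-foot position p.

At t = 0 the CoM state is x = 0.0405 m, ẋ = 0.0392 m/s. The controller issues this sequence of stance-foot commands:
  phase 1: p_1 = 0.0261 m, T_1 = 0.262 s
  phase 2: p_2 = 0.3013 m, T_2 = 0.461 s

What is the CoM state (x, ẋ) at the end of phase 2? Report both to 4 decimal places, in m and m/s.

x = -0.3824, ẋ = -2.5905

phase 1: p=0.0261, T=0.262, ωT=1.058506, cosh=1.614518, sinh=1.267544; start (x,ẋ)=(0.040500, 0.039200) → end (x,ẋ)=(0.061648, 0.137032)
phase 2: p=0.3013, T=0.461, ωT=1.862486, cosh=3.297506, sinh=3.142220; start (x,ẋ)=(0.061648, 0.137032) → end (x,ẋ)=(-0.382378, -2.590496)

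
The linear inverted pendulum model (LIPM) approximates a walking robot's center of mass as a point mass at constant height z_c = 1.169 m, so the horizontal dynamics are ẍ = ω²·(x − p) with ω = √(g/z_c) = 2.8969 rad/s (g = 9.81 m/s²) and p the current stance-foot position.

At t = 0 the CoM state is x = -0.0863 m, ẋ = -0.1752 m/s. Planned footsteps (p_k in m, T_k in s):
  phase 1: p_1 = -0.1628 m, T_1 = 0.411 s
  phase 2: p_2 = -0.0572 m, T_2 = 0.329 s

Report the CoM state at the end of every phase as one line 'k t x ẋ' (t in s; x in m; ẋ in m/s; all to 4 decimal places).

1 0.4110 -0.1156 0.0160
2 0.7400 -0.1381 -0.1630

phase 1: p=-0.1628, T=0.411, ωT=1.190626, cosh=1.796585, sinh=1.492554; start (x,ẋ)=(-0.086300, -0.175200) → end (x,ẋ)=(-0.115629, 0.016007)
phase 2: p=-0.0572, T=0.329, ωT=0.953080, cosh=1.489619, sinh=1.104067; start (x,ẋ)=(-0.115629, 0.016007) → end (x,ẋ)=(-0.138136, -0.163031)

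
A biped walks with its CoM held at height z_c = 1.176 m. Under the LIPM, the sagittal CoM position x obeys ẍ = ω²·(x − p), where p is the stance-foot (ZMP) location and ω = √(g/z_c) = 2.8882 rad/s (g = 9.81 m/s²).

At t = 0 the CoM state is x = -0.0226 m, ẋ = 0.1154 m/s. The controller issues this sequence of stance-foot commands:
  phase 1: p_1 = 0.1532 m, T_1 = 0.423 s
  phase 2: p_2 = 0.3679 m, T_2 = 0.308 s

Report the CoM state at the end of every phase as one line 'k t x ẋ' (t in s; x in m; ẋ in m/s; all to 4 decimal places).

1 0.4230 -0.1091 -0.5738
2 0.7310 -0.5115 -2.2097

phase 1: p=0.1532, T=0.423, ωT=1.221709, cosh=1.843853, sinh=1.549127; start (x,ẋ)=(-0.022600, 0.115400) → end (x,ẋ)=(-0.109053, -0.573782)
phase 2: p=0.3679, T=0.308, ωT=0.889566, cosh=1.422453, sinh=1.011619; start (x,ẋ)=(-0.109053, -0.573782) → end (x,ẋ)=(-0.511516, -2.209719)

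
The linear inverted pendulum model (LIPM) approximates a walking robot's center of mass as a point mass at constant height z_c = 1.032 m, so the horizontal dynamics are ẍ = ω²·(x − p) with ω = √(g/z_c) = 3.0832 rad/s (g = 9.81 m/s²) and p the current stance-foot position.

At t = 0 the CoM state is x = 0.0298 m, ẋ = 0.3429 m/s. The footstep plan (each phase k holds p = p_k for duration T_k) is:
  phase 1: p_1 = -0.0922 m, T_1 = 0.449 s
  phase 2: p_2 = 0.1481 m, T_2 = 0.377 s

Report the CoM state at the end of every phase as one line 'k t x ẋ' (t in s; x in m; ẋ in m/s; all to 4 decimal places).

phase 1: p=-0.0922, T=0.449, ωT=1.384357, cosh=2.121371, sinh=1.870886; start (x,ẋ)=(0.029800, 0.342900) → end (x,ẋ)=(0.374679, 1.431153)
phase 2: p=0.1481, T=0.377, ωT=1.162366, cosh=1.755118, sinh=1.442373; start (x,ẋ)=(0.374679, 1.431153) → end (x,ẋ)=(1.215290, 3.519467)

1 0.4490 0.3747 1.4312
2 0.8260 1.2153 3.5195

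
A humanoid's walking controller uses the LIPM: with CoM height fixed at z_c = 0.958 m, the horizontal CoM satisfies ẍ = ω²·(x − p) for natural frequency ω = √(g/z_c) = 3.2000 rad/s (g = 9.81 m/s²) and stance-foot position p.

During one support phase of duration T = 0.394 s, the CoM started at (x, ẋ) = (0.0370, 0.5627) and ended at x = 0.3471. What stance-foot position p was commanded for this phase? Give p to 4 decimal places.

ωT = 3.2000·0.394 = 1.260800; cosh(ωT) = 1.905835, sinh(ωT) = 1.622408
x(T) = p + (x₀−p)·cosh(ωT) + (ẋ₀/ω)·sinh(ωT) ⇒ p·(1 − cosh) = x(T) − x₀·cosh − (ẋ₀/ω)·sinh
numerator   = 0.3471 − (0.0370)·1.905835 − (0.5627/3.2000)·1.622408 = -0.008706
denominator = 1 − 1.905835 = -0.905835
p = -0.008706 / -0.905835 = 0.0096

p = 0.0096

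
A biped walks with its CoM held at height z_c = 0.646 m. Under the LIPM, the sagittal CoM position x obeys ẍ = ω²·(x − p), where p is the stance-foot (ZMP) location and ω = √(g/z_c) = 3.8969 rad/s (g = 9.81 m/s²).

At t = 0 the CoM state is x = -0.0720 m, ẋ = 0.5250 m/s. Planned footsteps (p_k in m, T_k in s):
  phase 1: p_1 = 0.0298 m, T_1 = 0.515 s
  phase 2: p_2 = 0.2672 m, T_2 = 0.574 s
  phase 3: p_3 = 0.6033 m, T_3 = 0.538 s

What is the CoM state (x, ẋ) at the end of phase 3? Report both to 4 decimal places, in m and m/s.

x = -0.4990, ẋ = -4.1208

phase 1: p=0.0298, T=0.515, ωT=2.006903, cosh=3.787324, sinh=3.652919; start (x,ẋ)=(-0.072000, 0.525000) → end (x,ẋ)=(0.136381, 0.539216)
phase 2: p=0.2672, T=0.574, ωT=2.236821, cosh=4.735156, sinh=4.628358; start (x,ẋ)=(0.136381, 0.539216) → end (x,ẋ)=(0.288178, 0.193782)
phase 3: p=0.6033, T=0.538, ωT=2.096532, cosh=4.130391, sinh=4.007509; start (x,ẋ)=(0.288178, 0.193782) → end (x,ẋ)=(-0.498993, -4.120815)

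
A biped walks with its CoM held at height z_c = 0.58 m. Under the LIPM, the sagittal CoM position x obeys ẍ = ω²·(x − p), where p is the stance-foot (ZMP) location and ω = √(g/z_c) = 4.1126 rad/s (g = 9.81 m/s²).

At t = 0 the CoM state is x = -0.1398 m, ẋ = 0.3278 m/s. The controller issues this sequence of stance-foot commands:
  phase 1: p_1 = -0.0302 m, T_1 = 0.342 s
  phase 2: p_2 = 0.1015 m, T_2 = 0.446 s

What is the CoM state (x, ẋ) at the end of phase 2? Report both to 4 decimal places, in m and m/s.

x = -0.7069, ẋ = -3.2076

phase 1: p=-0.0302, T=0.342, ωT=1.406509, cosh=2.163340, sinh=1.918343; start (x,ẋ)=(-0.139800, 0.327800) → end (x,ẋ)=(-0.114398, -0.155533)
phase 2: p=0.1015, T=0.446, ωT=1.834220, cosh=3.209992, sinh=3.050254; start (x,ẋ)=(-0.114398, -0.155533) → end (x,ẋ)=(-0.706888, -3.207588)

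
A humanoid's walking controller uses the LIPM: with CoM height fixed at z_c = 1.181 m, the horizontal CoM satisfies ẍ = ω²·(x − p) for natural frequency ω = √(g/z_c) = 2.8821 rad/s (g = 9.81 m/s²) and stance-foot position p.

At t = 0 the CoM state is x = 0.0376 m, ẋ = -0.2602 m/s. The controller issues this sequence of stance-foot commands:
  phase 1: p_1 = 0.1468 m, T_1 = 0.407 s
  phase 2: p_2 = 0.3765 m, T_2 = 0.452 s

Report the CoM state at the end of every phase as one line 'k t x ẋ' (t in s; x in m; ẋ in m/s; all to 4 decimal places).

phase 1: p=0.1468, T=0.407, ωT=1.173015, cosh=1.770577, sinh=1.461144; start (x,ẋ)=(0.037600, -0.260200) → end (x,ẋ)=(-0.178461, -0.920563)
phase 2: p=0.3765, T=0.452, ωT=1.302709, cosh=1.975523, sinh=1.703728; start (x,ẋ)=(-0.178461, -0.920563) → end (x,ẋ)=(-1.264021, -4.543627)

1 0.4070 -0.1785 -0.9206
2 0.8590 -1.2640 -4.5436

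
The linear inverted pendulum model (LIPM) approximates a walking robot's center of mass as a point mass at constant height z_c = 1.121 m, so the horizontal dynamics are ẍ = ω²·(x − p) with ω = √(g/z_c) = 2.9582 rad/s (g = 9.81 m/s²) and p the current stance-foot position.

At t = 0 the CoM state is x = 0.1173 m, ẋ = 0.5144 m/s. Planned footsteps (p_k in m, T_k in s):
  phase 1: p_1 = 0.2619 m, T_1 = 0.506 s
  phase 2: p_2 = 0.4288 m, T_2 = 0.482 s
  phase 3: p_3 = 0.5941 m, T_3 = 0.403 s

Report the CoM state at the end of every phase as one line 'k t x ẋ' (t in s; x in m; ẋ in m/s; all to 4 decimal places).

1 0.5060 0.2917 0.2990
2 0.9880 0.3252 -0.1372
3 1.3910 0.0410 -1.4364

phase 1: p=0.2619, T=0.506, ωT=1.496849, cosh=2.345712, sinh=2.121878; start (x,ẋ)=(0.117300, 0.514400) → end (x,ẋ)=(0.291682, 0.298989)
phase 2: p=0.4288, T=0.482, ωT=1.425852, cosh=2.200854, sinh=1.960550; start (x,ẋ)=(0.291682, 0.298989) → end (x,ẋ)=(0.325179, -0.137210)
phase 3: p=0.5941, T=0.403, ωT=1.192155, cosh=1.798869, sinh=1.495302; start (x,ẋ)=(0.325179, -0.137210) → end (x,ẋ)=(0.040991, -1.436367)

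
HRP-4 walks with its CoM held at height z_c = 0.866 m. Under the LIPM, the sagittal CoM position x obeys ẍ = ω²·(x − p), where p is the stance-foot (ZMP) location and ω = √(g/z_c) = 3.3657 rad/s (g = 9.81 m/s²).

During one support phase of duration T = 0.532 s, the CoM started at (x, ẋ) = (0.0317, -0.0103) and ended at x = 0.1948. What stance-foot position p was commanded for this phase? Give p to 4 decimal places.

p = -0.0510

ωT = 3.3657·0.532 = 1.790552; cosh(ωT) = 3.079815, sinh(ωT) = 2.912947
x(T) = p + (x₀−p)·cosh(ωT) + (ẋ₀/ω)·sinh(ωT) ⇒ p·(1 − cosh) = x(T) − x₀·cosh − (ẋ₀/ω)·sinh
numerator   = 0.1948 − (0.0317)·3.079815 − (-0.0103/3.3657)·2.912947 = 0.106084
denominator = 1 − 3.079815 = -2.079815
p = 0.106084 / -2.079815 = -0.0510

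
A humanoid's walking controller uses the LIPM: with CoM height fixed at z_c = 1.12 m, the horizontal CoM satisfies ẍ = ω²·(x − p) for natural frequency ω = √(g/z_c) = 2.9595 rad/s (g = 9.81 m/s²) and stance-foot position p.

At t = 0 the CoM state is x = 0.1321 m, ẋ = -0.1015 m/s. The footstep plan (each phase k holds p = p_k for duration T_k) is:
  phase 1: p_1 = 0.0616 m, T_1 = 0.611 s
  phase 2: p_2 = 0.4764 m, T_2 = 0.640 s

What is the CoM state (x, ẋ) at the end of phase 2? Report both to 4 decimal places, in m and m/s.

x = -0.1981, ẋ = -1.8191

phase 1: p=0.0616, T=0.611, ωT=1.808254, cosh=3.131865, sinh=2.967925; start (x,ẋ)=(0.132100, -0.101500) → end (x,ẋ)=(0.180608, 0.301358)
phase 2: p=0.4764, T=0.640, ωT=1.894080, cosh=3.398444, sinh=3.247987; start (x,ẋ)=(0.180608, 0.301358) → end (x,ẋ)=(-0.198100, -1.819133)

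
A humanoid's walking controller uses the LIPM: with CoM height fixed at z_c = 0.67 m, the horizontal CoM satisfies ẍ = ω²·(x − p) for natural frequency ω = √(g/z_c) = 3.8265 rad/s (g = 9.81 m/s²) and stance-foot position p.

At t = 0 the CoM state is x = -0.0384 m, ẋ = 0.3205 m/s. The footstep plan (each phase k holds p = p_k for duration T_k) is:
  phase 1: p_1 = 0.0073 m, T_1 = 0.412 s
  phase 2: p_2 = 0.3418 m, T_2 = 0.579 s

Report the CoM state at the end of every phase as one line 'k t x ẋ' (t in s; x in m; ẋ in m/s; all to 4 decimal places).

phase 1: p=0.0073, T=0.412, ωT=1.576518, cosh=2.522387, sinh=2.315693; start (x,ẋ)=(-0.038400, 0.320500) → end (x,ẋ)=(0.085985, 0.403477)
phase 2: p=0.3418, T=0.579, ωT=2.215543, cosh=4.637742, sinh=4.528648; start (x,ẋ)=(0.085985, 0.403477) → end (x,ẋ)=(-0.367091, -2.561766)

1 0.4120 0.0860 0.4035
2 0.9910 -0.3671 -2.5618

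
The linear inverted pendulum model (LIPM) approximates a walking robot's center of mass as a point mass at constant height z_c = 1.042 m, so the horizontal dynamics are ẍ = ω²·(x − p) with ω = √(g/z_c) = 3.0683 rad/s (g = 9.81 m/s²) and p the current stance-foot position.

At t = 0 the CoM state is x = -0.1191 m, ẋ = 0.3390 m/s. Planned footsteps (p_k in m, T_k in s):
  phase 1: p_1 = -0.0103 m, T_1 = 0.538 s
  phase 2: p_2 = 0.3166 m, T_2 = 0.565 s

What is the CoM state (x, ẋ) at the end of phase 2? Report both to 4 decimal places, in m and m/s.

x = -0.6164, ẋ = -2.6628

phase 1: p=-0.0103, T=0.538, ωT=1.650745, cosh=2.701385, sinh=2.509478; start (x,ẋ)=(-0.119100, 0.339000) → end (x,ẋ)=(-0.026952, 0.078028)
phase 2: p=0.3166, T=0.565, ωT=1.733589, cosh=2.918793, sinh=2.742144; start (x,ẋ)=(-0.026952, 0.078028) → end (x,ẋ)=(-0.616423, -2.662803)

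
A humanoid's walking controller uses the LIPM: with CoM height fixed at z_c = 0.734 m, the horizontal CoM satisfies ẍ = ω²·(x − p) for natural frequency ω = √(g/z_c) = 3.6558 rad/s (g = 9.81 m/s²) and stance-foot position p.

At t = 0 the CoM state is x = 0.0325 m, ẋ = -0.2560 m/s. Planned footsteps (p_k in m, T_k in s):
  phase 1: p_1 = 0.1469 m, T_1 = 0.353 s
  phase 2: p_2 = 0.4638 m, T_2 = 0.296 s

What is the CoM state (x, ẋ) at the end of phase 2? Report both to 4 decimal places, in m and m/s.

x = -1.0486, ẋ = -5.1211

phase 1: p=0.1469, T=0.353, ωT=1.290497, cosh=1.954864, sinh=1.679730; start (x,ẋ)=(0.032500, -0.256000) → end (x,ẋ)=(-0.194361, -1.202948)
phase 2: p=0.4638, T=0.296, ωT=1.082117, cosh=1.644898, sinh=1.306021; start (x,ẋ)=(-0.194361, -1.202948) → end (x,ẋ)=(-1.048556, -5.121149)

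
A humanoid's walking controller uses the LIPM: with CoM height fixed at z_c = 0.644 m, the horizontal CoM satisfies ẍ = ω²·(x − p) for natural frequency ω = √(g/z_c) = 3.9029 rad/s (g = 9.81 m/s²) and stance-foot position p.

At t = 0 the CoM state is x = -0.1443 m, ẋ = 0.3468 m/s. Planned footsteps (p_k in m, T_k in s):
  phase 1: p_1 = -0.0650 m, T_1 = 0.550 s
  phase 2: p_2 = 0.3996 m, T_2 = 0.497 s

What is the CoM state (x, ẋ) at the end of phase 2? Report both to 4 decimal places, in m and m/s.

x = -0.9669, ẋ = -5.0616

phase 1: p=-0.0650, T=0.550, ωT=2.146595, cosh=4.336279, sinh=4.219398; start (x,ẋ)=(-0.144300, 0.346800) → end (x,ẋ)=(-0.033944, 0.197918)
phase 2: p=0.3996, T=0.497, ωT=1.939741, cosh=3.550346, sinh=3.406605; start (x,ẋ)=(-0.033944, 0.197918) → end (x,ẋ)=(-0.966880, -5.061565)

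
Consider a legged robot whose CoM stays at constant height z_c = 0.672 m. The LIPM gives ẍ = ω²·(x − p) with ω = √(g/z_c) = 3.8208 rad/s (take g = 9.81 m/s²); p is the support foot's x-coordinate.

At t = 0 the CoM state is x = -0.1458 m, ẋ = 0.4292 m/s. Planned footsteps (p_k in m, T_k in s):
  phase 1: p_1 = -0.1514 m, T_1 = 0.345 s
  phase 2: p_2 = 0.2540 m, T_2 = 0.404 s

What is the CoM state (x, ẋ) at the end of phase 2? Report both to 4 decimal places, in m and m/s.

phase 1: p=-0.1514, T=0.345, ωT=1.318176, cosh=2.002111, sinh=1.734488; start (x,ẋ)=(-0.145800, 0.429200) → end (x,ẋ)=(0.054651, 0.896418)
phase 2: p=0.2540, T=0.404, ωT=1.543603, cosh=2.447519, sinh=2.233909; start (x,ẋ)=(0.054651, 0.896418) → end (x,ẋ)=(0.290199, 0.492495)

x = 0.2902, ẋ = 0.4925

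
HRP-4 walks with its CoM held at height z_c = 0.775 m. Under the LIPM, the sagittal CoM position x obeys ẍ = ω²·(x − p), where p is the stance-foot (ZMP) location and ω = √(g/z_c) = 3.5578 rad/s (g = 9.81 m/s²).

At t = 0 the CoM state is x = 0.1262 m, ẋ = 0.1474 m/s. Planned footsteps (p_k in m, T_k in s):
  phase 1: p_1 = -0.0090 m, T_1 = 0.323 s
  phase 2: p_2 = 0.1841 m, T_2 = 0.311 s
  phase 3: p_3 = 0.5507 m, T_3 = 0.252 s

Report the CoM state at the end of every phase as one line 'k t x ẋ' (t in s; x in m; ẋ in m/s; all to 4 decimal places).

1 0.3230 0.2845 0.9386
2 0.6340 0.7078 2.0555
3 0.8860 1.3655 3.5094

phase 1: p=-0.0090, T=0.323, ωT=1.149169, cosh=1.736235, sinh=1.419335; start (x,ẋ)=(0.126200, 0.147400) → end (x,ẋ)=(0.284542, 0.938642)
phase 2: p=0.1841, T=0.311, ωT=1.106476, cosh=1.677203, sinh=1.346481; start (x,ẋ)=(0.284542, 0.938642) → end (x,ẋ)=(0.707799, 2.055463)
phase 3: p=0.5507, T=0.252, ωT=0.896566, cosh=1.429569, sinh=1.021601; start (x,ẋ)=(0.707799, 2.055463) → end (x,ẋ)=(1.365498, 3.509428)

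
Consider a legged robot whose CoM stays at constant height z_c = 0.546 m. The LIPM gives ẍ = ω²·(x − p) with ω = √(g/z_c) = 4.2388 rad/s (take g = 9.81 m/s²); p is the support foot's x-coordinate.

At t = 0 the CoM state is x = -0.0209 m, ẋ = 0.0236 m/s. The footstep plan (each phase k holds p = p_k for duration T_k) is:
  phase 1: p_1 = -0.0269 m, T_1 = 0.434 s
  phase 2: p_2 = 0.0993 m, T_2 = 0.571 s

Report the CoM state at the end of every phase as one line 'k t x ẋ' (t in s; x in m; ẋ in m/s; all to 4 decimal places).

1 0.4340 0.0095 0.1542
2 1.0050 -0.2066 -1.2492

phase 1: p=-0.0269, T=0.434, ωT=1.839639, cosh=3.226571, sinh=3.067696; start (x,ẋ)=(-0.020900, 0.023600) → end (x,ẋ)=(0.009539, 0.154167)
phase 2: p=0.0993, T=0.571, ωT=2.420355, cosh=5.669370, sinh=5.580480; start (x,ẋ)=(0.009539, 0.154167) → end (x,ẋ)=(-0.206623, -1.249220)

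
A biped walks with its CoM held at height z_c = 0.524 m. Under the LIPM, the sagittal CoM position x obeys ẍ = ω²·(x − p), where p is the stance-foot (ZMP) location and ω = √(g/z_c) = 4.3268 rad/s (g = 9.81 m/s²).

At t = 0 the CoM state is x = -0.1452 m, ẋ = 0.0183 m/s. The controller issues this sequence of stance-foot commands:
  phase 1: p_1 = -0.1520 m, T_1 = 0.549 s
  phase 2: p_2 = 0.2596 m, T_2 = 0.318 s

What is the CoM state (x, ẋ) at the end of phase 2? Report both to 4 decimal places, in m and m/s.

phase 1: p=-0.1520, T=0.549, ωT=2.375413, cosh=5.424216, sinh=5.331240; start (x,ẋ)=(-0.145200, 0.018300) → end (x,ẋ)=(-0.092567, 0.256120)
phase 2: p=0.2596, T=0.318, ωT=1.375922, cosh=2.105667, sinh=1.853060; start (x,ẋ)=(-0.092567, 0.256120) → end (x,ẋ)=(-0.372257, -2.284309)

x = -0.3723, ẋ = -2.2843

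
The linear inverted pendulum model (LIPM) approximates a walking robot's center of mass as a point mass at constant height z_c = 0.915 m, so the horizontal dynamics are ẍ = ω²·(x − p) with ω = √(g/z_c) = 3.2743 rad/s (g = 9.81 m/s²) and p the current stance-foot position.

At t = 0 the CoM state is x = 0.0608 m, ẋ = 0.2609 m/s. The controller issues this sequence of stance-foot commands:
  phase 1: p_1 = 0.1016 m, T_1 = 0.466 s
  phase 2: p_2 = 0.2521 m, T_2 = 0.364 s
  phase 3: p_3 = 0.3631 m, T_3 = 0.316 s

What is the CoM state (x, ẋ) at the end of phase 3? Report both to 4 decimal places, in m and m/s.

x = 0.3088, ẋ = 0.0139

phase 1: p=0.1016, T=0.466, ωT=1.525824, cosh=2.408186, sinh=2.190744; start (x,ẋ)=(0.060800, 0.260900) → end (x,ẋ)=(0.177907, 0.335631)
phase 2: p=0.2521, T=0.364, ωT=1.191845, cosh=1.798406, sinh=1.494746; start (x,ẋ)=(0.177907, 0.335631) → end (x,ẋ)=(0.271889, 0.240482)
phase 3: p=0.3631, T=0.316, ωT=1.034679, cosh=1.584771, sinh=1.229431; start (x,ẋ)=(0.271889, 0.240482) → end (x,ẋ)=(0.308848, 0.013939)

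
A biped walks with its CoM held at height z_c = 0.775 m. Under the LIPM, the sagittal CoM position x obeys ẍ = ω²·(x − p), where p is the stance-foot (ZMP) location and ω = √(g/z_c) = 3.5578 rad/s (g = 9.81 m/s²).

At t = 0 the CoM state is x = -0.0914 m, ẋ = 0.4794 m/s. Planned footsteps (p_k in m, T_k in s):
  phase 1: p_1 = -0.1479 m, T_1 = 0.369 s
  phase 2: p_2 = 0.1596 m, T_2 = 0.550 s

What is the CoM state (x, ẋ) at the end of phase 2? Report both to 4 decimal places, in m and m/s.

phase 1: p=-0.1479, T=0.369, ωT=1.312828, cosh=1.992864, sinh=1.723806; start (x,ẋ)=(-0.091400, 0.479400) → end (x,ẋ)=(0.196973, 1.301891)
phase 2: p=0.1596, T=0.550, ωT=1.956790, cosh=3.608943, sinh=3.467632; start (x,ẋ)=(0.196973, 1.301891) → end (x,ẋ)=(1.563374, 5.159529)

x = 1.5634, ẋ = 5.1595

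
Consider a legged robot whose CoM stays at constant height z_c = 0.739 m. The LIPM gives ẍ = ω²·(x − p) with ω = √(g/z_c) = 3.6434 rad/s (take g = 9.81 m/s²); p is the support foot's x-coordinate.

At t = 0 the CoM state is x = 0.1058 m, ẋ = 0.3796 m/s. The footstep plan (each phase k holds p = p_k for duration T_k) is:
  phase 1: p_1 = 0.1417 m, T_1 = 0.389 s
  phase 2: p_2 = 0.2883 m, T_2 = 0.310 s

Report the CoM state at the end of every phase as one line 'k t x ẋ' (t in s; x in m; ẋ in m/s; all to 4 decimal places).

phase 1: p=0.1417, T=0.389, ωT=1.417283, cosh=2.184133, sinh=1.941761; start (x,ẋ)=(0.105800, 0.379600) → end (x,ẋ)=(0.265599, 0.575118)
phase 2: p=0.2883, T=0.310, ωT=1.129454, cosh=1.708588, sinh=1.385379; start (x,ẋ)=(0.265599, 0.575118) → end (x,ẋ)=(0.468197, 0.868055)

1 0.3890 0.2656 0.5751
2 0.6990 0.4682 0.8681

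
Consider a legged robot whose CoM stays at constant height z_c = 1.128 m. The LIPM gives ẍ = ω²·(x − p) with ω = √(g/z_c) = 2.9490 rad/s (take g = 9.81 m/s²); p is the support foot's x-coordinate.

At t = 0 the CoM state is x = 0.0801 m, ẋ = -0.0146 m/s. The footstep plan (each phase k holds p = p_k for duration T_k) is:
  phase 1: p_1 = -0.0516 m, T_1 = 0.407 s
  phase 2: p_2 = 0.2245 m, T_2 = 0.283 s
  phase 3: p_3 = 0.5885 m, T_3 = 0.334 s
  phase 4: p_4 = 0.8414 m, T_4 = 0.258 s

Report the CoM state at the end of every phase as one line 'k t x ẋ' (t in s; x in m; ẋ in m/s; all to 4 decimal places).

phase 1: p=-0.0516, T=0.407, ωT=1.200243, cosh=1.811022, sinh=1.509901; start (x,ẋ)=(0.080100, -0.014600) → end (x,ẋ)=(0.179436, 0.559980)
phase 2: p=0.2245, T=0.283, ωT=0.834567, cosh=1.368939, sinh=0.934877; start (x,ẋ)=(0.179436, 0.559980) → end (x,ẋ)=(0.340333, 0.642340)
phase 3: p=0.5885, T=0.334, ωT=0.984966, cosh=1.525586, sinh=1.152134; start (x,ẋ)=(0.340333, 0.642340) → end (x,ẋ)=(0.460853, 0.136760)
phase 4: p=0.8414, T=0.258, ωT=0.760842, cosh=1.303675, sinh=0.836402; start (x,ẋ)=(0.460853, 0.136760) → end (x,ẋ)=(0.384078, -0.760349)

1 0.4070 0.1794 0.5600
2 0.6900 0.3403 0.6423
3 1.0240 0.4609 0.1368
4 1.2820 0.3841 -0.7603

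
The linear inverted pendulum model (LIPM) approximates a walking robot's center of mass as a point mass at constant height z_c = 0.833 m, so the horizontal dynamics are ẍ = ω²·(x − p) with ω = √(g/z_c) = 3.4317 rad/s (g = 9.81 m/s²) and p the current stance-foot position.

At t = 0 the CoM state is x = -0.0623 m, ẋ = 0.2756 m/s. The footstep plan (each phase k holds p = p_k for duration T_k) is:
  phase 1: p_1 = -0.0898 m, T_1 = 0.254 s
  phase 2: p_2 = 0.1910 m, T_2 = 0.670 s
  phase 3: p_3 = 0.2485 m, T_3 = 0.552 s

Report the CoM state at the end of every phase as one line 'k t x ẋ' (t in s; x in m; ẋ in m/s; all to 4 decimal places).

phase 1: p=-0.0898, T=0.254, ωT=0.871652, cosh=1.404558, sinh=0.986298; start (x,ẋ)=(-0.062300, 0.275600) → end (x,ẋ)=(0.028035, 0.480175)
phase 2: p=0.1910, T=0.670, ωT=2.299239, cosh=5.033465, sinh=4.933130; start (x,ẋ)=(0.028035, 0.480175) → end (x,ẋ)=(0.060982, -0.341893)
phase 3: p=0.2485, T=0.552, ωT=1.894298, cosh=3.399153, sinh=3.248729; start (x,ẋ)=(0.060982, -0.341893) → end (x,ẋ)=(-0.712568, -3.252727)

1 0.2540 0.0280 0.4802
2 0.9240 0.0610 -0.3419
3 1.4760 -0.7126 -3.2527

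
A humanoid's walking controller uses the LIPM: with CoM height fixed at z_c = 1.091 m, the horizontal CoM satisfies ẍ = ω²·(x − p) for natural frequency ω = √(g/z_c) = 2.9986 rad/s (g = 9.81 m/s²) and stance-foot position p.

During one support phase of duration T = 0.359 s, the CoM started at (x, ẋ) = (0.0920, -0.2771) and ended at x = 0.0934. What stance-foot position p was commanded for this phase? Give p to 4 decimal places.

ωT = 2.9986·0.359 = 1.076497; cosh(ωT) = 1.637585, sinh(ωT) = 1.296798
x(T) = p + (x₀−p)·cosh(ωT) + (ẋ₀/ω)·sinh(ωT) ⇒ p·(1 − cosh) = x(T) − x₀·cosh − (ẋ₀/ω)·sinh
numerator   = 0.0934 − (0.0920)·1.637585 − (-0.2771/2.9986)·1.296798 = 0.062579
denominator = 1 − 1.637585 = -0.637585
p = 0.062579 / -0.637585 = -0.0982

p = -0.0982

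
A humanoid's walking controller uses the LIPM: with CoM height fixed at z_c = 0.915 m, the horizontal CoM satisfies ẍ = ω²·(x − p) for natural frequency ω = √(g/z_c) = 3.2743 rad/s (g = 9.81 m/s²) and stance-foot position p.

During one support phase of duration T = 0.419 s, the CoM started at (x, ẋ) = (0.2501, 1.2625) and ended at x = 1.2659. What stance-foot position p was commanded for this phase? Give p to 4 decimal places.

ωT = 3.2743·0.419 = 1.371932; cosh(ωT) = 2.098288, sinh(ωT) = 1.844672
x(T) = p + (x₀−p)·cosh(ωT) + (ẋ₀/ω)·sinh(ωT) ⇒ p·(1 − cosh) = x(T) − x₀·cosh − (ẋ₀/ω)·sinh
numerator   = 1.2659 − (0.2501)·2.098288 − (1.2625/3.2743)·1.844672 = 0.029852
denominator = 1 − 2.098288 = -1.098288
p = 0.029852 / -1.098288 = -0.0272

p = -0.0272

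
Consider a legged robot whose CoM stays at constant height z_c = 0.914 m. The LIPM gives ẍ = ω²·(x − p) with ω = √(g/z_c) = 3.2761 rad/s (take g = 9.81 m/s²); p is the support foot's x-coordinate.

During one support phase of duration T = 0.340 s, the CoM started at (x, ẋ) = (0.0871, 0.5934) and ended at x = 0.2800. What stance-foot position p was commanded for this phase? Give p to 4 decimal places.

ωT = 3.2761·0.340 = 1.113874; cosh(ωT) = 1.687211, sinh(ωT) = 1.358926
x(T) = p + (x₀−p)·cosh(ωT) + (ẋ₀/ω)·sinh(ωT) ⇒ p·(1 − cosh) = x(T) − x₀·cosh − (ẋ₀/ω)·sinh
numerator   = 0.2800 − (0.0871)·1.687211 − (0.5934/3.2761)·1.358926 = -0.113098
denominator = 1 − 1.687211 = -0.687211
p = -0.113098 / -0.687211 = 0.1646

p = 0.1646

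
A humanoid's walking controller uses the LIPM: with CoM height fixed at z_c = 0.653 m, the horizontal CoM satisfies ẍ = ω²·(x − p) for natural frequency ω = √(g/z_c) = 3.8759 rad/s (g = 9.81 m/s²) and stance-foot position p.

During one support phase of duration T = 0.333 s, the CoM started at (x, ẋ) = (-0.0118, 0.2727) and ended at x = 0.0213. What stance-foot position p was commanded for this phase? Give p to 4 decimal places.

ωT = 3.8759·0.333 = 1.290675; cosh(ωT) = 1.955162, sinh(ωT) = 1.680077
x(T) = p + (x₀−p)·cosh(ωT) + (ẋ₀/ω)·sinh(ωT) ⇒ p·(1 − cosh) = x(T) − x₀·cosh − (ẋ₀/ω)·sinh
numerator   = 0.0213 − (-0.0118)·1.955162 − (0.2727/3.8759)·1.680077 = -0.073836
denominator = 1 − 1.955162 = -0.955162
p = -0.073836 / -0.955162 = 0.0773

p = 0.0773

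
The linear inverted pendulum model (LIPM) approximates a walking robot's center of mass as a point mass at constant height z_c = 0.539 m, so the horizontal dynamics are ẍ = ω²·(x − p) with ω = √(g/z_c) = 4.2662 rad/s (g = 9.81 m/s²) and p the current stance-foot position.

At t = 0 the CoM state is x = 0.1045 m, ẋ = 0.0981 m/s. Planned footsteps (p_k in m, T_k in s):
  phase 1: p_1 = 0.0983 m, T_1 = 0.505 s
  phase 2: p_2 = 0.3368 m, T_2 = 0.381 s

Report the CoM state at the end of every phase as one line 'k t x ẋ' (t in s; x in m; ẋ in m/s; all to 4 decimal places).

1 0.5050 0.2232 0.5412
2 0.8860 0.3468 0.2445

phase 1: p=0.0983, T=0.505, ωT=2.154431, cosh=4.369476, sinh=4.253507; start (x,ẋ)=(0.104500, 0.098100) → end (x,ẋ)=(0.223199, 0.541153)
phase 2: p=0.3368, T=0.381, ωT=1.625422, cosh=2.638696, sinh=2.441868; start (x,ẋ)=(0.223199, 0.541153) → end (x,ẋ)=(0.346784, 0.244498)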